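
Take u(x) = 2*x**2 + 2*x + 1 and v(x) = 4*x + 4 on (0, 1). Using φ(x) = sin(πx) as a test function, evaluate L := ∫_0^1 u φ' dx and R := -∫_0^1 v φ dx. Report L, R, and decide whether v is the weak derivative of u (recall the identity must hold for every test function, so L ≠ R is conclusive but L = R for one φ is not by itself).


LHS = -8/π, RHS = -12/π. No, v is not the weak derivative of u.

u(x) = 2*x**2 + 2*x + 1, classical derivative u'(x) = 4*x + 2.
φ(x) = sin(πx), so φ'(x) = π*cos(π*x).
Note φ(0) = φ(1) = 0, so the boundary term u·φ vanishes.
LHS = ∫_0^1 u(x) φ'(x) dx = ∫_0^1 (2*π*x^2*cos(π*x) + 2*π*x*cos(π*x) + π*cos(π*x)) dx. Term by term:
  ∫_0^1 π*cos(π*x) dx = 0;  ∫_0^1 2*π*x*cos(π*x) dx = -4/π;  ∫_0^1 2*π*x^2*cos(π*x) dx = -4/π.
Sum: 0 − 4/π − 4/π = -8/π.
So LHS = -8/π.
∫_0^1 v(x) φ(x) dx = ∫_0^1 (4*x*sin(π*x) + 4*sin(π*x)) dx. Term by term:
  ∫_0^1 4*sin(π*x) dx = 8/π;  ∫_0^1 4*x*sin(π*x) dx = 4/π.
Sum: 8/π + 4/π = 12/π.
So RHS = -∫_0^1 v(x) φ(x) dx = -12/π.
LHS − RHS = 4/π ≠ 0, so the identity fails.
(For a valid weak derivative the identity must hold for EVERY test function, in particular this one. The failure shows v is NOT the weak derivative of u.)
Correct weak derivative would be u'(x) = 4*x + 2.


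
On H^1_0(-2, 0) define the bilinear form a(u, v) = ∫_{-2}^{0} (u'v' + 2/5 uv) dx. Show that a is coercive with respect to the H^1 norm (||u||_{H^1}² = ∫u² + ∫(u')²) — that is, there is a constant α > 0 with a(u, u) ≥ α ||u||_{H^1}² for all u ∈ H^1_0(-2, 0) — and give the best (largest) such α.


α = (8/5 + π^2)/(4 + π^2)

Coercivity of a(·,·) on H^1_0(-2, 0) means a(u, u) ≥ α ||u||_{H^1}² for every u ∈ H^1_0.
The interval has length L = 2, and Poincaré/coercivity depend only on L. Here a(u, u) = ∫(u')² + (2/5)·∫u².
Here 0 < c = 2/5 < 1. The condition a(u,u) ≥ α||u||_{H^1}² reads (1−α)∫(u')² ≥ (α−c)∫u². Any admissible α is ≤ 1 (rapidly oscillating u have ∫u²/∫(u')² → 0), and α = 1 would force 0 ≥ (1−c)∫u², impossible since c < 1; so 1−α > 0. By the sharp Poincaré inequality on H^1_0 of an interval of length L, ∫(u')² ≥ (π/L)²∫u² with equality for the first sine mode sin(π(x−x₀)/L) (x₀ the left endpoint), so the inequality holds for all u iff (1−α)(π/L)² ≥ α − c, i.e. α ≤ ((π/L)² + c)/((π/L)² + 1) = (1 + c(L/π)²)/(1 + (L/π)²). With (π/L)² = π^2/4 and c = 2/5, the largest admissible constant is α = ((π/L)² + c)/((π/L)² + 1).
Simplifying, α = (8/5 + π^2)/(4 + π^2).


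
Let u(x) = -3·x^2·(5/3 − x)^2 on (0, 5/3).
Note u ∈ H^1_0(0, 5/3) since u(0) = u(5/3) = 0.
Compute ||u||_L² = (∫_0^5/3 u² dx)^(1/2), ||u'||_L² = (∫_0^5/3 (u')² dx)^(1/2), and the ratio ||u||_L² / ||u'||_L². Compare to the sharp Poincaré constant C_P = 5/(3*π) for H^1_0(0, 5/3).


||u||_L² / ||u'||_L² = 5*sqrt(3)/18 < C_P = 5/(3*π).

u(x) = -3·x^2·(5/3 − x)^2, so u'(x) = 2*x*(-18*x^2 + 45*x - 25)/3.
u(x) = -3·x^2·(5/3 − x)^2 vanishes at x = 0 and x = 5/3, so u ∈ H^1_0(0, 5/3). Differentiate via the product rule and integrate the resulting polynomials term by term.
  ∫_0^5/3 u² dx = ∫_0^5/3 (9*x^8 - 60*x^7 + 150*x^6 - 500*x^5/3 + 625*x^4/9) dx. Term by term:
    ∫_0^5/3 9*x^8 dx = 1953125/19683;  ∫_0^5/3 -60*x^7 dx = -1953125/4374;  ∫_0^5/3 150*x^6 dx = 3906250/5103;
    ∫_0^5/3 -500*x^5/3 dx = -3906250/6561;  ∫_0^5/3 625*x^4/9 dx = 390625/2187.
  Sum: 1953125/19683 − 1953125/4374 + 3906250/5103 − 3906250/6561 + 390625/2187 = 390625/275562.
  ∫_0^5/3 (u')² dx = ∫_0^5/3 (144*x^6 - 720*x^5 + 1300*x^4 - 1000*x^3 + 2500*x^2/9) dx. Term by term:
    ∫_0^5/3 144*x^6 dx = 1250000/1701;  ∫_0^5/3 -720*x^5 dx = -625000/243;  ∫_0^5/3 1300*x^4 dx = 812500/243;
    ∫_0^5/3 -1000*x^3 dx = -156250/81;  ∫_0^5/3 2500*x^2/9 dx = 312500/729.
  Sum: 1250000/1701 − 625000/243 + 812500/243 − 156250/81 + 312500/729 = 31250/5103.
∫_0^5/3 u² dx = 390625/275562, so ||u||_L² = 625*sqrt(42)/3402.
∫_0^5/3 (u')² dx = 31250/5103, so ||u'||_L² = 125*sqrt(14)/189.
Ratio ||u||_L² / ||u'||_L² = 5*sqrt(3)/18.
Sharp Poincaré constant on H^1_0(0, 5/3) is C_P = L/π = 5/(3*π), achieved by sin(3*π/5·x).
A polynomial bump cannot attain the sharp Poincaré constant (only the first sine eigenfunction does), so the ratio is strictly less than C_P, consistent with ||u||_L² ≤ C_P ||u'||_L².


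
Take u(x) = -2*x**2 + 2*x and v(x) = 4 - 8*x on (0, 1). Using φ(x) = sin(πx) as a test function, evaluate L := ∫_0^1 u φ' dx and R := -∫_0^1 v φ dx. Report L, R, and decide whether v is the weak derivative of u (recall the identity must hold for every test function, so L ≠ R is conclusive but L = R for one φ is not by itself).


LHS = 0, RHS = 0. No, v is not the weak derivative of u.

u(x) = -2*x**2 + 2*x, classical derivative u'(x) = 2 - 4*x.
φ(x) = sin(πx), so φ'(x) = π*cos(π*x).
Note φ(0) = φ(1) = 0, so the boundary term u·φ vanishes.
LHS = ∫_0^1 u(x) φ'(x) dx = ∫_0^1 (-2*π*x^2*cos(π*x) + 2*π*x*cos(π*x)) dx. Term by term:
  ∫_0^1 -2*π*x^2*cos(π*x) dx = 4/π;  ∫_0^1 2*π*x*cos(π*x) dx = -4/π.
Sum: 4/π − 4/π = 0.
So LHS = 0.
∫_0^1 v(x) φ(x) dx = ∫_0^1 (-8*x*sin(π*x) + 4*sin(π*x)) dx. Term by term:
  ∫_0^1 4*sin(π*x) dx = 8/π;  ∫_0^1 -8*x*sin(π*x) dx = -8/π.
Sum: 8/π − 8/π = 0.
So RHS = -∫_0^1 v(x) φ(x) dx = 0.
LHS = RHS, so the identity holds for this particular φ. But this is necessary, not sufficient: a weak derivative must satisfy the identity for EVERY test function in C_c^∞(0, 1).
Here u is smooth, so its weak derivative equals its classical derivative u'(x) = 2 - 4*x. Since v(x) = 4 - 8*x ≠ u'(x), v is NOT the weak derivative of u — the agreement for this single φ is a coincidence (the difference v − u' happens to be L²-orthogonal to this φ).


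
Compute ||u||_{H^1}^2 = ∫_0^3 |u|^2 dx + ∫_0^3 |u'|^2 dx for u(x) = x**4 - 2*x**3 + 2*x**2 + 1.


||u||_{H^1}^2 = 162903/70

The H^1 norm (squared) on an interval (0, L) is
  ||u||_{H^1}^2 = ∫_0^L u(x)^2 dx + ∫_0^L u'(x)^2 dx.
Compute u'(x) = 4*x**3 - 6*x**2 + 4*x.
Then u(x)^2 = x**8 - 4*x**7 + 8*x**6 - 8*x**5 + 6*x**4 - 4*x**3 + 4*x**2 + 1 and u'(x)^2 = 16*x**6 - 48*x**5 + 68*x**4 - 48*x**3 + 16*x**2.
Integrate each monomial from 0 to 3 using ∫_0^3 c·x^n dx = c·3^(n+1)/(n+1):
  ∫_0^3 u(x)^2 dx = ∫_0^3 (x^8 - 4*x^7 + 8*x^6 - 8*x^5 + 6*x^4 - 4*x^3 + 4*x^2 + 1) dx. Term by term:
    ∫_0^3 x^8 dx = 2187;  ∫_0^3 -4*x^7 dx = -6561/2;  ∫_0^3 8*x^6 dx = 17496/7;
    ∫_0^3 -8*x^5 dx = -972;  ∫_0^3 6*x^4 dx = 1458/5;  ∫_0^3 -4*x^3 dx = -81;
    ∫_0^3 4*x^2 dx = 36;  ∫_0^3 1 dx = 3.
  Sum: 2187 − 6561/2 + 17496/7 − 972 + 1458/5 − 81 + 36 + 3 = 47847/70.
  ∫_0^3 u'(x)^2 dx = ∫_0^3 (16*x^6 - 48*x^5 + 68*x^4 - 48*x^3 + 16*x^2) dx. Term by term:
    ∫_0^3 16*x^6 dx = 34992/7;  ∫_0^3 -48*x^5 dx = -5832;  ∫_0^3 68*x^4 dx = 16524/5;
    ∫_0^3 -48*x^3 dx = -972;  ∫_0^3 16*x^2 dx = 144.
  Sum: 34992/7 − 5832 + 16524/5 − 972 + 144 = 57528/35.
Adding: ||u||_{H^1}^2 = 47847/70 + 57528/35 = 162903/70.


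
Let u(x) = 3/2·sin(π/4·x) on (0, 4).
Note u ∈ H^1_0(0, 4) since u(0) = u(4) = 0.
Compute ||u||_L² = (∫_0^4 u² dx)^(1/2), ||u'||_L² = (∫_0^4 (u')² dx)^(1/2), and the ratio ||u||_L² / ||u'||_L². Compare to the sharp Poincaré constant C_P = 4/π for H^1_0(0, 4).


||u||_L² / ||u'||_L² = 4/π = C_P.

u(x) = 3/2·sin(π/4·x), so u'(x) = 3*π*cos(π*x/4)/8.
Writing u(x) = A·sin(kπx/L) with A = 3/2 and k = 1, use ∫_0^L sin²(kπx/L) dx = L/2 and ∫_0^L cos²(kπx/L) dx = L/2.
u² = 9/4·sin²(π/4·x) and (u')² = 9*π^2/64·cos²(π/4·x), and each of sin², cos² integrates to L/2 = 2 over (0, 4).
∫_0^4 u² dx = 9/2, so ||u||_L² = 3*sqrt(2)/2.
∫_0^4 (u')² dx = 9*π^2/32, so ||u'||_L² = 3*sqrt(2)*π/8.
Ratio ||u||_L² / ||u'||_L² = 4/π.
Sharp Poincaré constant on H^1_0(0, 4) is C_P = L/π = 4/π, achieved by sin(π/4·x).
This is the k = 1 eigenfunction (up to amplitude), so the ratio equals the sharp Poincaré constant exactly.


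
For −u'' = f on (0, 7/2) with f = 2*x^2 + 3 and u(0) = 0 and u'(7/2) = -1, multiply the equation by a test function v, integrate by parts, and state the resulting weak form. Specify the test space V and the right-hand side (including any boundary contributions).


V = {v ∈ H^1(0, 7/2) : v(0) = 0} (test functions vanish at x = 0 where u is specified); weak form: ∫_0^7/2 u'v' dx = ∫_0^7/2 (2*x^2 + 3) v dx − v(7/2) for all v ∈ V.

Multiply both sides by a test function v and integrate from 0 to 7/2:
  ∫_0^7/2 −u''(x) v(x) dx = ∫_0^7/2 f(x) v(x) dx.
Integrate the LHS by parts once:
  ∫_0^7/2 −u'' v dx = −[u'(x) v(x)]_0^7/2 + ∫_0^7/2 u'(x) v'(x) dx.
Thus ∫_0^7/2 u'(x) v'(x) dx = ∫_0^7/2 f(x) v(x) dx + [u'(x) v(x)]_0^7/2.
Choose V so that boundary terms are either known or forced to vanish.
Mixed BC: u(0) = 0 (Dirichlet) and u'(7/2) = -1 (Neumann). Define V = {v ∈ H^1(0, 7/2) : v(0) = 0}. Then [u' v]_0^7/2 = u'(7/2)·v(7/2) − u'(0)·0 = − v(7/2).
Weak formulation: find u (satisfying any essential BC) such that ∫_0^7/2 u'(x) v'(x) dx = ∫_0^7/2 f v dx − v(7/2) for all v ∈ V (Dirichlet at 0 absorbed into V; Neumann datum at x = 7/2 contributes the boundary term).
Substituting f(x) = 2*x^2 + 3, the right-hand side is ∫_0^7/2 (2*x^2 + 3) v dx − v(7/2).


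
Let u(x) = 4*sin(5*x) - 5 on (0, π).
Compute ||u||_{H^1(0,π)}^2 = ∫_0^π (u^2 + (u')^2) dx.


||u||_{H^1(0,π)}^2 = -16 + 233*π

u'(x) = 20*cos(5*x).
Expand u² and (u')² and integrate term by term on (0, π), using: for integers n ≥ 1, ∫_0^π sin²(nx) dx = ∫_0^π cos²(nx) dx = π/2; for n ≠ n', ∫_0^π sin(nx)sin(n'x) dx = ∫_0^π cos(nx)cos(n'x) dx = 0; and by product-to-sum, ∫_0^π sin(nx)cos(n'x) dx = ½∫_0^π [sin((n+n')x) + sin((n−n')x)] dx, which is 0 when n+n' is even and 2n/(n²−n'²) when n+n' is odd (it need not vanish on (0, π)). For the constant mode: ∫_0^π 1 dx = π, ∫_0^π cos(nx) dx = 0, ∫_0^π sin(nx) dx = (1−(−1)^n)/n.
  u² squared terms: (-5)²·∫1 dx = 25·π = 25*π;  (4)²·∫sin(5x)² dx = 16·π/2 = 8*π.
  u² cross terms: 2·(-5)·(4)·∫1·sin(5x) dx = -40·(2/5) = -16.
  So ∫_0^π u² dx = 25*π + 8*π − 16 = -16 + 33*π.
  (u')² squared terms: (20)²·∫cos(5x)² dx = 400·π/2 = 200*π.
  So ∫_0^π (u')² dx = 200*π.
||u||_{H^1}^2 = (-16 + 33*π) + (200*π) = -16 + 233*π.


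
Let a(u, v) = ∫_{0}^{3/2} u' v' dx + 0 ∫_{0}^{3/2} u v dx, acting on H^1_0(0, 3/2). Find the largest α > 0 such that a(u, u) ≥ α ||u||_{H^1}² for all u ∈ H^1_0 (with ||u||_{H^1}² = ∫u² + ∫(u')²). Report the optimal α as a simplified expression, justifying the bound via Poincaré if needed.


α = 4*π^2/(9 + 4*π^2)

Coercivity of a(·,·) on H^1_0(0, 3/2) means a(u, u) ≥ α ||u||_{H^1}² for every u ∈ H^1_0.
The interval has length L = 3/2, and Poincaré/coercivity depend only on L. Here a(u, u) = ∫(u')² + (0)·∫u².
Here c = 0, so a(u,u) = ∫(u')² alone. The condition a(u,u) ≥ α||u||_{H^1}² reads (1−α)∫(u')² ≥ (α−c)∫u². Any admissible α is ≤ 1 (rapidly oscillating u have ∫u²/∫(u')² → 0), and α = 1 would force 0 ≥ (1−c)∫u², impossible since c < 1; so 1−α > 0. By the sharp Poincaré inequality on H^1_0 of an interval of length L, ∫(u')² ≥ (π/L)²∫u² with equality for the first sine mode sin(π(x−x₀)/L) (x₀ the left endpoint), so the inequality holds for all u iff (1−α)(π/L)² ≥ α − c, i.e. α ≤ ((π/L)² + c)/((π/L)² + 1) = (1 + c(L/π)²)/(1 + (L/π)²). (Direct route, valid since c ≤ 0: Poincaré gives c∫u² ≥ c(L/π)²∫(u')², so a(u,u) ≥ (1 + c(L/π)²)∫(u')², while ||u||_{H^1}² ≤ (1 + (L/π)²)∫(u')²; dividing yields the same α.) With (π/L)² = 4*π^2/9 and c = 0, the largest admissible constant is α = ((π/L)² + c)/((π/L)² + 1).
Simplifying, α = 4*π^2/(9 + 4*π^2).


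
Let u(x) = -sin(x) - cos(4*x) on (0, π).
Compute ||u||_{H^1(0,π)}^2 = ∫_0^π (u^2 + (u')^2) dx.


||u||_{H^1(0,π)}^2 = -68/15 + 19*π/2

u'(x) = 4*sin(4*x) - cos(x).
Expand u² and (u')² and integrate term by term on (0, π), using: for integers n ≥ 1, ∫_0^π sin²(nx) dx = ∫_0^π cos²(nx) dx = π/2; for n ≠ n', ∫_0^π sin(nx)sin(n'x) dx = ∫_0^π cos(nx)cos(n'x) dx = 0; and by product-to-sum, ∫_0^π sin(nx)cos(n'x) dx = ½∫_0^π [sin((n+n')x) + sin((n−n')x)] dx, which is 0 when n+n' is even and 2n/(n²−n'²) when n+n' is odd (it need not vanish on (0, π)).
  u² squared terms: (-1)²·∫cos(4x)² dx = 1·π/2 = π/2;  (-1)²·∫sin(x)² dx = 1·π/2 = π/2.
  u² cross terms: 2·(-1)·(-1)·∫cos(4x)·sin(x) dx = 2·(-2/15) = -4/15.
  So ∫_0^π u² dx = π/2 + π/2 − 4/15 = -4/15 + π.
  (u')² squared terms: (-1)²·∫cos(x)² dx = 1·π/2 = π/2;  (4)²·∫sin(4x)² dx = 16·π/2 = 8*π.
  (u')² cross terms: 2·(-1)·(4)·∫cos(x)·sin(4x) dx = -8·(8/15) = -64/15.
  So ∫_0^π (u')² dx = π/2 + 8*π − 64/15 = -64/15 + 17*π/2.
||u||_{H^1}^2 = (-4/15 + π) + (-64/15 + 17*π/2) = -68/15 + 19*π/2.


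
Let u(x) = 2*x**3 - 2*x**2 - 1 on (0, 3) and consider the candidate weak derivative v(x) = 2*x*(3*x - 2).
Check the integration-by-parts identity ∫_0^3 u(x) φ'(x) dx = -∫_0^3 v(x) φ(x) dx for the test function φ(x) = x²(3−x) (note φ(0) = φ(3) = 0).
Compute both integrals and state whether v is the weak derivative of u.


LHS = -486/5, RHS = -486/5. Yes, v = u' weakly.

u(x) = 2*x**3 - 2*x**2 - 1, classical derivative u'(x) = 6*x**2 - 4*x.
φ(x) = x²(3−x), so φ'(x) = 3*x*(2 - x).
Note φ(0) = φ(3) = 0, so the boundary term u·φ vanishes.
LHS = ∫_0^3 u(x) φ'(x) dx = ∫_0^3 (-6*x^5 + 18*x^4 - 12*x^3 + 3*x^2 - 6*x) dx. Term by term:
  ∫_0^3 -6*x^5 dx = -729;  ∫_0^3 18*x^4 dx = 4374/5;  ∫_0^3 -12*x^3 dx = -243;
  ∫_0^3 3*x^2 dx = 27;  ∫_0^3 -6*x dx = -27.
Sum: -729 + 4374/5 − 243 + 27 − 27 = -486/5.
So LHS = -486/5.
∫_0^3 v(x) φ(x) dx = ∫_0^3 (-6*x^5 + 22*x^4 - 12*x^3) dx. Term by term:
  ∫_0^3 -6*x^5 dx = -729;  ∫_0^3 22*x^4 dx = 5346/5;  ∫_0^3 -12*x^3 dx = -243.
Sum: -729 + 5346/5 − 243 = 486/5.
So RHS = -∫_0^3 v(x) φ(x) dx = -486/5.
LHS = RHS, so the identity holds for this test φ.
Moreover u is smooth here and v(x) = u'(x) = 6*x**2 - 4*x pointwise, so the identity holds for every test function. Hence v is the weak derivative of u.


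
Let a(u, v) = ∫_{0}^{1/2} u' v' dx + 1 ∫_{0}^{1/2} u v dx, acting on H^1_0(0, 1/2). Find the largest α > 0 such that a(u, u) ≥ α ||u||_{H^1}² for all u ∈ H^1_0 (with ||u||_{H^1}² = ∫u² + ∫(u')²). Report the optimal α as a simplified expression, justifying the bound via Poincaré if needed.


α = 1

Coercivity of a(·,·) on H^1_0(0, 1/2) means a(u, u) ≥ α ||u||_{H^1}² for every u ∈ H^1_0.
The interval has length L = 1/2, and Poincaré/coercivity depend only on L. Here a(u, u) = ∫(u')² + (1)·∫u².
Here c = 1 ≥ 1, so a(u,u) = ∫(u')² + c∫u² ≥ ∫(u')² + ∫u² = ||u||_{H^1}², i.e. α = 1 works. No larger α is possible: a(u,u) ≥ α||u||_{H^1}² means (1−α)∫(u')² ≥ (α−c)∫u², and for the modes u_n = sin(nπ(x−x₀)/L) (x₀ the left endpoint) one has ∫u_n²/∫(u_n')² = (L/(nπ))² → 0, so a(u_n,u_n)/||u_n||_{H^1}² → 1. Hence the optimal constant is α = 1.
Therefore α = 1.


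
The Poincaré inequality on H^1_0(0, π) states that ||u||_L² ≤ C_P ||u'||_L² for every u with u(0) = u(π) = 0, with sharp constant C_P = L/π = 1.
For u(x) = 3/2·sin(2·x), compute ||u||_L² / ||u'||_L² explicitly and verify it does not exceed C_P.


||u||_L² / ||u'||_L² = 1/2 < C_P = 1.

u(x) = 3/2·sin(2·x), so u'(x) = 3*cos(2*x).
Writing u(x) = A·sin(kπx/L) with A = 3/2 and k = 2, use ∫_0^L sin²(kπx/L) dx = L/2 and ∫_0^L cos²(kπx/L) dx = L/2.
u² = 9/4·sin²(2·x) and (u')² = 9·cos²(2·x), and each of sin², cos² integrates to L/2 = π/2 over (0, π).
∫_0^π u² dx = 9*π/8, so ||u||_L² = 3*sqrt(2)*sqrt(π)/4.
∫_0^π (u')² dx = 9*π/2, so ||u'||_L² = 3*sqrt(2)*sqrt(π)/2.
Ratio ||u||_L² / ||u'||_L² = 1/2.
Sharp Poincaré constant on H^1_0(0, π) is C_P = L/π = 1, achieved by sin(x).
This is the k = 2 harmonic; the ratio L/(kπ) is strictly less than C_P = L/π, consistent with the sharp inequality ||u||_L² ≤ C_P ||u'||_L².


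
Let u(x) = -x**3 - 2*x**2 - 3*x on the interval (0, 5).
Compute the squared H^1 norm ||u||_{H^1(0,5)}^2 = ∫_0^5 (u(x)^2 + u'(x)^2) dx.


||u||_{H^1}^2 = 865495/21

The H^1 norm (squared) on an interval (0, L) is
  ||u||_{H^1}^2 = ∫_0^L u(x)^2 dx + ∫_0^L u'(x)^2 dx.
Compute u'(x) = -3*x**2 - 4*x - 3.
Then u(x)^2 = x**6 + 4*x**5 + 10*x**4 + 12*x**3 + 9*x**2 and u'(x)^2 = 9*x**4 + 24*x**3 + 34*x**2 + 24*x + 9.
Integrate each monomial from 0 to 5 using ∫_0^5 c·x^n dx = c·5^(n+1)/(n+1):
  ∫_0^5 u(x)^2 dx = ∫_0^5 (x^6 + 4*x^5 + 10*x^4 + 12*x^3 + 9*x^2) dx. Term by term:
    ∫_0^5 x^6 dx = 78125/7;  ∫_0^5 4*x^5 dx = 31250/3;  ∫_0^5 10*x^4 dx = 6250;
    ∫_0^5 12*x^3 dx = 1875;  ∫_0^5 9*x^2 dx = 375.
  Sum: 78125/7 + 31250/3 + 6250 + 1875 + 375 = 631625/21.
  ∫_0^5 u'(x)^2 dx = ∫_0^5 (9*x^4 + 24*x^3 + 34*x^2 + 24*x + 9) dx. Term by term:
    ∫_0^5 9*x^4 dx = 5625;  ∫_0^5 24*x^3 dx = 3750;  ∫_0^5 34*x^2 dx = 4250/3;
    ∫_0^5 24*x dx = 300;  ∫_0^5 9 dx = 45.
  Sum: 5625 + 3750 + 4250/3 + 300 + 45 = 33410/3.
Adding: ||u||_{H^1}^2 = 631625/21 + 33410/3 = 865495/21.


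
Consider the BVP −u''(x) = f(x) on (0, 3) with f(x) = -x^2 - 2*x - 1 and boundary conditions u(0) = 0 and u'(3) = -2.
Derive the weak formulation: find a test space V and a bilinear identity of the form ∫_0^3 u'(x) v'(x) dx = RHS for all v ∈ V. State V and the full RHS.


V = {v ∈ H^1(0, 3) : v(0) = 0} (test functions vanish at x = 0 where u is specified); weak form: ∫_0^3 u'v' dx = ∫_0^3 (-x^2 - 2*x - 1) v dx − 2·v(3) for all v ∈ V.

Multiply both sides by a test function v and integrate from 0 to 3:
  ∫_0^3 −u''(x) v(x) dx = ∫_0^3 f(x) v(x) dx.
Integrate the LHS by parts once:
  ∫_0^3 −u'' v dx = −[u'(x) v(x)]_0^3 + ∫_0^3 u'(x) v'(x) dx.
Thus ∫_0^3 u'(x) v'(x) dx = ∫_0^3 f(x) v(x) dx + [u'(x) v(x)]_0^3.
Choose V so that boundary terms are either known or forced to vanish.
Mixed BC: u(0) = 0 (Dirichlet) and u'(3) = -2 (Neumann). Define V = {v ∈ H^1(0, 3) : v(0) = 0}. Then [u' v]_0^3 = u'(3)·v(3) − u'(0)·0 = − 2·v(3).
Weak formulation: find u (satisfying any essential BC) such that ∫_0^3 u'(x) v'(x) dx = ∫_0^3 f v dx − 2·v(3) for all v ∈ V (Dirichlet at 0 absorbed into V; Neumann datum at x = 3 contributes the boundary term).
Substituting f(x) = -x^2 - 2*x - 1, the right-hand side is ∫_0^3 (-x^2 - 2*x - 1) v dx − 2·v(3).


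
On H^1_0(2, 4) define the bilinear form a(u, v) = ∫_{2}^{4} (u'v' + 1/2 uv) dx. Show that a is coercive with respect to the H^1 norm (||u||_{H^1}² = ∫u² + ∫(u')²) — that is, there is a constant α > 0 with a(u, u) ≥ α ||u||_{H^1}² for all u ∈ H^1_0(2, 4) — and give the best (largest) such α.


α = (2 + π^2)/(4 + π^2)

Coercivity of a(·,·) on H^1_0(2, 4) means a(u, u) ≥ α ||u||_{H^1}² for every u ∈ H^1_0.
The interval has length L = 2, and Poincaré/coercivity depend only on L. Here a(u, u) = ∫(u')² + (1/2)·∫u².
Here 0 < c = 1/2 < 1. The condition a(u,u) ≥ α||u||_{H^1}² reads (1−α)∫(u')² ≥ (α−c)∫u². Any admissible α is ≤ 1 (rapidly oscillating u have ∫u²/∫(u')² → 0), and α = 1 would force 0 ≥ (1−c)∫u², impossible since c < 1; so 1−α > 0. By the sharp Poincaré inequality on H^1_0 of an interval of length L, ∫(u')² ≥ (π/L)²∫u² with equality for the first sine mode sin(π(x−x₀)/L) (x₀ the left endpoint), so the inequality holds for all u iff (1−α)(π/L)² ≥ α − c, i.e. α ≤ ((π/L)² + c)/((π/L)² + 1) = (1 + c(L/π)²)/(1 + (L/π)²). With (π/L)² = π^2/4 and c = 1/2, the largest admissible constant is α = ((π/L)² + c)/((π/L)² + 1).
Simplifying, α = (2 + π^2)/(4 + π^2).


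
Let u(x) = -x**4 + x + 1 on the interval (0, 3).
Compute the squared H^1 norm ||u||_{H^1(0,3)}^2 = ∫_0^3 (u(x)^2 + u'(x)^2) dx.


||u||_{H^1}^2 = 234768/35

The H^1 norm (squared) on an interval (0, L) is
  ||u||_{H^1}^2 = ∫_0^L u(x)^2 dx + ∫_0^L u'(x)^2 dx.
Compute u'(x) = 1 - 4*x**3.
Then u(x)^2 = x**8 - 2*x**5 - 2*x**4 + x**2 + 2*x + 1 and u'(x)^2 = 16*x**6 - 8*x**3 + 1.
Integrate each monomial from 0 to 3 using ∫_0^3 c·x^n dx = c·3^(n+1)/(n+1):
  ∫_0^3 u(x)^2 dx = ∫_0^3 (x^8 - 2*x^5 - 2*x^4 + x^2 + 2*x + 1) dx. Term by term:
    ∫_0^3 x^8 dx = 2187;  ∫_0^3 -2*x^5 dx = -243;  ∫_0^3 -2*x^4 dx = -486/5;
    ∫_0^3 x^2 dx = 9;  ∫_0^3 2*x dx = 9;  ∫_0^3 1 dx = 3.
  Sum: 2187 − 243 − 486/5 + 9 + 9 + 3 = 9339/5.
  ∫_0^3 u'(x)^2 dx = ∫_0^3 (16*x^6 - 8*x^3 + 1) dx. Term by term:
    ∫_0^3 16*x^6 dx = 34992/7;  ∫_0^3 -8*x^3 dx = -162;  ∫_0^3 1 dx = 3.
  Sum: 34992/7 − 162 + 3 = 33879/7.
Adding: ||u||_{H^1}^2 = 9339/5 + 33879/7 = 234768/35.


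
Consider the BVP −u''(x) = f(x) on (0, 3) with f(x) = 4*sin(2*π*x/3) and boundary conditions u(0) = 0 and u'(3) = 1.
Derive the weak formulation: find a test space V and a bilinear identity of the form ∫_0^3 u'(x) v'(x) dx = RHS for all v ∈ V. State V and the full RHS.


V = {v ∈ H^1(0, 3) : v(0) = 0} (test functions vanish at x = 0 where u is specified); weak form: ∫_0^3 u'v' dx = ∫_0^3 (4*sin(2*π*x/3)) v dx + v(3) for all v ∈ V.

Multiply both sides by a test function v and integrate from 0 to 3:
  ∫_0^3 −u''(x) v(x) dx = ∫_0^3 f(x) v(x) dx.
Integrate the LHS by parts once:
  ∫_0^3 −u'' v dx = −[u'(x) v(x)]_0^3 + ∫_0^3 u'(x) v'(x) dx.
Thus ∫_0^3 u'(x) v'(x) dx = ∫_0^3 f(x) v(x) dx + [u'(x) v(x)]_0^3.
Choose V so that boundary terms are either known or forced to vanish.
Mixed BC: u(0) = 0 (Dirichlet) and u'(3) = 1 (Neumann). Define V = {v ∈ H^1(0, 3) : v(0) = 0}. Then [u' v]_0^3 = u'(3)·v(3) − u'(0)·0 = v(3).
Weak formulation: find u (satisfying any essential BC) such that ∫_0^3 u'(x) v'(x) dx = ∫_0^3 f v dx + v(3) for all v ∈ V (Dirichlet at 0 absorbed into V; Neumann datum at x = 3 contributes the boundary term).
Substituting f(x) = 4*sin(2*π*x/3), the right-hand side is ∫_0^3 (4*sin(2*π*x/3)) v dx + v(3).


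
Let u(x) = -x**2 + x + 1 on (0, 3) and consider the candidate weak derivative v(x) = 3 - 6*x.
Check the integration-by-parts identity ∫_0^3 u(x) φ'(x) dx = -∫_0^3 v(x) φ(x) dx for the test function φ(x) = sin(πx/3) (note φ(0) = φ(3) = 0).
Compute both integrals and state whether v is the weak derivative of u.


LHS = 12/π, RHS = 36/π. No, v is not the weak derivative of u.

u(x) = -x**2 + x + 1, classical derivative u'(x) = 1 - 2*x.
φ(x) = sin(πx/3), so φ'(x) = π*cos(π*x/3)/3.
Note φ(0) = φ(3) = 0, so the boundary term u·φ vanishes.
LHS = ∫_0^3 u(x) φ'(x) dx = ∫_0^3 (-π*x^2*cos(π*x/3)/3 + π*x*cos(π*x/3)/3 + π*cos(π*x/3)/3) dx. Term by term:
  ∫_0^3 π*cos(π*x/3)/3 dx = 0;  ∫_0^3 -π*x^2*cos(π*x/3)/3 dx = 18/π;  ∫_0^3 π*x*cos(π*x/3)/3 dx = -6/π.
Sum: 0 + 18/π − 6/π = 12/π.
So LHS = 12/π.
∫_0^3 v(x) φ(x) dx = ∫_0^3 (-6*x*sin(π*x/3) + 3*sin(π*x/3)) dx. Term by term:
  ∫_0^3 3*sin(π*x/3) dx = 18/π;  ∫_0^3 -6*x*sin(π*x/3) dx = -54/π.
Sum: 18/π − 54/π = -36/π.
So RHS = -∫_0^3 v(x) φ(x) dx = 36/π.
LHS − RHS = -24/π ≠ 0, so the identity fails.
(For a valid weak derivative the identity must hold for EVERY test function, in particular this one. The failure shows v is NOT the weak derivative of u.)
Correct weak derivative would be u'(x) = 1 - 2*x.


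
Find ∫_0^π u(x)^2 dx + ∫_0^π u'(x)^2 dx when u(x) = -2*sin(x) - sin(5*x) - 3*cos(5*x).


||u||_{H^1(0,π)}^2 = 134*π

u'(x) = 15*sin(5*x) - 2*cos(x) - 5*cos(5*x).
Expand u² and (u')² and integrate term by term on (0, π), using: for integers n ≥ 1, ∫_0^π sin²(nx) dx = ∫_0^π cos²(nx) dx = π/2; for n ≠ n', ∫_0^π sin(nx)sin(n'x) dx = ∫_0^π cos(nx)cos(n'x) dx = 0; and by product-to-sum, ∫_0^π sin(nx)cos(n'x) dx = ½∫_0^π [sin((n+n')x) + sin((n−n')x)] dx, which is 0 when n+n' is even and 2n/(n²−n'²) when n+n' is odd (it need not vanish on (0, π)).
  u² squared terms: (-1)²·∫sin(5x)² dx = 1·π/2 = π/2;  (-3)²·∫cos(5x)² dx = 9·π/2 = 9*π/2;  (-2)²·∫sin(x)² dx = 4·π/2 = 2*π.
  u² cross terms: 2·(-1)·(-3)·∫sin(5x)·cos(5x) dx = 6·(0) = 0;  2·(-1)·(-2)·∫sin(5x)·sin(x) dx = 4·(0) = 0;  2·(-3)·(-2)·∫cos(5x)·sin(x) dx = 12·(0) = 0.
  So ∫_0^π u² dx = π/2 + 9*π/2 + 2*π + 0 + 0 + 0 = 7*π.
  (u')² squared terms: (-5)²·∫cos(5x)² dx = 25·π/2 = 25*π/2;  (-2)²·∫cos(x)² dx = 4·π/2 = 2*π;  (15)²·∫sin(5x)² dx = 225·π/2 = 225*π/2.
  (u')² cross terms: 2·(-5)·(-2)·∫cos(5x)·cos(x) dx = 20·(0) = 0;  2·(-5)·(15)·∫cos(5x)·sin(5x) dx = -150·(0) = 0;  2·(-2)·(15)·∫cos(x)·sin(5x) dx = -60·(0) = 0.
  So ∫_0^π (u')² dx = 25*π/2 + 2*π + 225*π/2 + 0 + 0 + 0 = 127*π.
||u||_{H^1}^2 = (7*π) + (127*π) = 134*π.


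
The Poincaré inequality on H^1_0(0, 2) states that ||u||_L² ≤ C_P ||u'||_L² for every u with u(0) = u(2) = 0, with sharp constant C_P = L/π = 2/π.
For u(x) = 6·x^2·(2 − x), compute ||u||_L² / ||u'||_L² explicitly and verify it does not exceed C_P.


||u||_L² / ||u'||_L² = sqrt(14)/7 < C_P = 2/π.

u(x) = 6·x^2·(2 − x), so u'(x) = 6*x*(4 - 3*x).
u(x) = 6·x^2·(2 − x) vanishes at x = 0 and x = 2, so u ∈ H^1_0(0, 2). Differentiate via the product rule and integrate the resulting polynomials term by term.
  ∫_0^2 u² dx = ∫_0^2 (36*x^6 - 144*x^5 + 144*x^4) dx. Term by term:
    ∫_0^2 36*x^6 dx = 4608/7;  ∫_0^2 -144*x^5 dx = -1536;  ∫_0^2 144*x^4 dx = 4608/5.
  Sum: 4608/7 − 1536 + 4608/5 = 1536/35.
  ∫_0^2 (u')² dx = ∫_0^2 (324*x^4 - 864*x^3 + 576*x^2) dx. Term by term:
    ∫_0^2 324*x^4 dx = 10368/5;  ∫_0^2 -864*x^3 dx = -3456;  ∫_0^2 576*x^2 dx = 1536.
  Sum: 10368/5 − 3456 + 1536 = 768/5.
∫_0^2 u² dx = 1536/35, so ||u||_L² = 16*sqrt(210)/35.
∫_0^2 (u')² dx = 768/5, so ||u'||_L² = 16*sqrt(15)/5.
Ratio ||u||_L² / ||u'||_L² = sqrt(14)/7.
Sharp Poincaré constant on H^1_0(0, 2) is C_P = L/π = 2/π, achieved by sin(π/2·x).
A polynomial bump cannot attain the sharp Poincaré constant (only the first sine eigenfunction does), so the ratio is strictly less than C_P, consistent with ||u||_L² ≤ C_P ||u'||_L².


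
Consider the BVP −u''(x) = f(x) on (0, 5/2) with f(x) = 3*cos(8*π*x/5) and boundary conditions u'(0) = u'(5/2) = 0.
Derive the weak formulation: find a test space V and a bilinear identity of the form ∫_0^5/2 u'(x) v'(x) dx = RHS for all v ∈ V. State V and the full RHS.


V = H^1(0, 5/2) (no boundary constraint on v; u is determined up to an additive constant); weak form: ∫_0^5/2 u'v' dx = ∫_0^5/2 (3*cos(8*π*x/5)) v dx for all v ∈ V.

Multiply both sides by a test function v and integrate from 0 to 5/2:
  ∫_0^5/2 −u''(x) v(x) dx = ∫_0^5/2 f(x) v(x) dx.
Integrate the LHS by parts once:
  ∫_0^5/2 −u'' v dx = −[u'(x) v(x)]_0^5/2 + ∫_0^5/2 u'(x) v'(x) dx.
Thus ∫_0^5/2 u'(x) v'(x) dx = ∫_0^5/2 f(x) v(x) dx + [u'(x) v(x)]_0^5/2.
Choose V so that boundary terms are either known or forced to vanish.
u has homogeneous Neumann: u'(0) = u'(5/2) = 0. So [u' v]_0^5/2 = 0·v(5/2) − 0·v(0) = 0 for any v; take V = H^1(0, 5/2).
Weak formulation: find u (satisfying any essential BC) such that ∫_0^5/2 u'(x) v'(x) dx = ∫_0^5/2 f v dx for all v ∈ V (homogeneous Neumann, so boundary terms vanish).
Substituting f(x) = 3*cos(8*π*x/5), the right-hand side is ∫_0^5/2 (3*cos(8*π*x/5)) v dx.
Compatibility check (pure Neumann): taking v ≡ 1 ∈ V gives 0 = ∫_0^5/2 f dx + (0) − (0), i.e. ∫_0^5/2 f dx must equal u'(0) − u'(5/2) = 0. Indeed ∫_0^5/2 (3*cos(8*π*x/5)) dx = 0, so the data are compatible. The solution is then unique only up to an additive constant (fix it e.g. by requiring ∫_0^5/2 u dx = 0).


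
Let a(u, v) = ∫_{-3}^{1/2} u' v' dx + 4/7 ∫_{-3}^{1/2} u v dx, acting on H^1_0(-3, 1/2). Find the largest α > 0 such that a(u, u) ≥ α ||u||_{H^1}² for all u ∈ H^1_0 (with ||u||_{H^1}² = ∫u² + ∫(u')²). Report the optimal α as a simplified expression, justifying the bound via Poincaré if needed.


α = 4*(7 + π^2)/(4*π^2 + 49)

Coercivity of a(·,·) on H^1_0(-3, 1/2) means a(u, u) ≥ α ||u||_{H^1}² for every u ∈ H^1_0.
The interval has length L = 7/2, and Poincaré/coercivity depend only on L. Here a(u, u) = ∫(u')² + (4/7)·∫u².
Here 0 < c = 4/7 < 1. The condition a(u,u) ≥ α||u||_{H^1}² reads (1−α)∫(u')² ≥ (α−c)∫u². Any admissible α is ≤ 1 (rapidly oscillating u have ∫u²/∫(u')² → 0), and α = 1 would force 0 ≥ (1−c)∫u², impossible since c < 1; so 1−α > 0. By the sharp Poincaré inequality on H^1_0 of an interval of length L, ∫(u')² ≥ (π/L)²∫u² with equality for the first sine mode sin(π(x−x₀)/L) (x₀ the left endpoint), so the inequality holds for all u iff (1−α)(π/L)² ≥ α − c, i.e. α ≤ ((π/L)² + c)/((π/L)² + 1) = (1 + c(L/π)²)/(1 + (L/π)²). With (π/L)² = 4*π^2/49 and c = 4/7, the largest admissible constant is α = ((π/L)² + c)/((π/L)² + 1).
Simplifying, α = 4*(7 + π^2)/(4*π^2 + 49).


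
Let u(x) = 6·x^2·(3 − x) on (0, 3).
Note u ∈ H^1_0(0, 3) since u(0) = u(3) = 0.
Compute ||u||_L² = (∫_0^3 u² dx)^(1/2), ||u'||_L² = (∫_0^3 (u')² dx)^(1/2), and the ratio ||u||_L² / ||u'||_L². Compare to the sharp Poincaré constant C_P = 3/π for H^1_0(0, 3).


||u||_L² / ||u'||_L² = 3*sqrt(14)/14 < C_P = 3/π.

u(x) = 6·x^2·(3 − x), so u'(x) = 18*x*(2 - x).
u(x) = 6·x^2·(3 − x) vanishes at x = 0 and x = 3, so u ∈ H^1_0(0, 3). Differentiate via the product rule and integrate the resulting polynomials term by term.
  ∫_0^3 u² dx = ∫_0^3 (36*x^6 - 216*x^5 + 324*x^4) dx. Term by term:
    ∫_0^3 36*x^6 dx = 78732/7;  ∫_0^3 -216*x^5 dx = -26244;  ∫_0^3 324*x^4 dx = 78732/5.
  Sum: 78732/7 − 26244 + 78732/5 = 26244/35.
  ∫_0^3 (u')² dx = ∫_0^3 (324*x^4 - 1296*x^3 + 1296*x^2) dx. Term by term:
    ∫_0^3 324*x^4 dx = 78732/5;  ∫_0^3 -1296*x^3 dx = -26244;  ∫_0^3 1296*x^2 dx = 11664.
  Sum: 78732/5 − 26244 + 11664 = 5832/5.
∫_0^3 u² dx = 26244/35, so ||u||_L² = 162*sqrt(35)/35.
∫_0^3 (u')² dx = 5832/5, so ||u'||_L² = 54*sqrt(10)/5.
Ratio ||u||_L² / ||u'||_L² = 3*sqrt(14)/14.
Sharp Poincaré constant on H^1_0(0, 3) is C_P = L/π = 3/π, achieved by sin(π/3·x).
A polynomial bump cannot attain the sharp Poincaré constant (only the first sine eigenfunction does), so the ratio is strictly less than C_P, consistent with ||u||_L² ≤ C_P ||u'||_L².


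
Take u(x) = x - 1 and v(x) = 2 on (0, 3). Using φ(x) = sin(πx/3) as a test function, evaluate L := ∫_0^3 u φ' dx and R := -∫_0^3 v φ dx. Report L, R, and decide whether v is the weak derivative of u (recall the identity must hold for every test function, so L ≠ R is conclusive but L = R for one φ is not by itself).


LHS = -6/π, RHS = -12/π. No, v is not the weak derivative of u.

u(x) = x - 1, classical derivative u'(x) = 1.
φ(x) = sin(πx/3), so φ'(x) = π*cos(π*x/3)/3.
Note φ(0) = φ(3) = 0, so the boundary term u·φ vanishes.
LHS = ∫_0^3 u(x) φ'(x) dx = ∫_0^3 (π*x*cos(π*x/3)/3 - π*cos(π*x/3)/3) dx. Term by term:
  ∫_0^3 -π*cos(π*x/3)/3 dx = 0;  ∫_0^3 π*x*cos(π*x/3)/3 dx = -6/π.
Sum: 0 − 6/π = -6/π.
So LHS = -6/π.
∫_0^3 v(x) φ(x) dx = ∫_0^3 (2*sin(π*x/3)) dx. Term by term:
  ∫_0^3 2*sin(π*x/3) dx = 12/π.
So RHS = -∫_0^3 v(x) φ(x) dx = -12/π.
LHS − RHS = 6/π ≠ 0, so the identity fails.
(For a valid weak derivative the identity must hold for EVERY test function, in particular this one. The failure shows v is NOT the weak derivative of u.)
Correct weak derivative would be u'(x) = 1.


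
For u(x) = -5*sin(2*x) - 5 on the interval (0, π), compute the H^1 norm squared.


||u||_{H^1(0,π)}^2 = 175*π/2

u'(x) = -10*cos(2*x).
Expand u² and (u')² and integrate term by term on (0, π), using: for integers n ≥ 1, ∫_0^π sin²(nx) dx = ∫_0^π cos²(nx) dx = π/2; for n ≠ n', ∫_0^π sin(nx)sin(n'x) dx = ∫_0^π cos(nx)cos(n'x) dx = 0; and by product-to-sum, ∫_0^π sin(nx)cos(n'x) dx = ½∫_0^π [sin((n+n')x) + sin((n−n')x)] dx, which is 0 when n+n' is even and 2n/(n²−n'²) when n+n' is odd (it need not vanish on (0, π)). For the constant mode: ∫_0^π 1 dx = π, ∫_0^π cos(nx) dx = 0, ∫_0^π sin(nx) dx = (1−(−1)^n)/n.
  u² squared terms: (-5)²·∫1 dx = 25·π = 25*π;  (-5)²·∫sin(2x)² dx = 25·π/2 = 25*π/2.
  u² cross terms: 2·(-5)·(-5)·∫1·sin(2x) dx = 50·(0) = 0.
  So ∫_0^π u² dx = 25*π + 25*π/2 + 0 = 75*π/2.
  (u')² squared terms: (-10)²·∫cos(2x)² dx = 100·π/2 = 50*π.
  So ∫_0^π (u')² dx = 50*π.
||u||_{H^1}^2 = (75*π/2) + (50*π) = 175*π/2.


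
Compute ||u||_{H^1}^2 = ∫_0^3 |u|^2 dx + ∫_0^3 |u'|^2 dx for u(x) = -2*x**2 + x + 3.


||u||_{H^1}^2 = 897/5

The H^1 norm (squared) on an interval (0, L) is
  ||u||_{H^1}^2 = ∫_0^L u(x)^2 dx + ∫_0^L u'(x)^2 dx.
Compute u'(x) = 1 - 4*x.
Then u(x)^2 = 4*x**4 - 4*x**3 - 11*x**2 + 6*x + 9 and u'(x)^2 = 16*x**2 - 8*x + 1.
Integrate each monomial from 0 to 3 using ∫_0^3 c·x^n dx = c·3^(n+1)/(n+1):
  ∫_0^3 u(x)^2 dx = ∫_0^3 (4*x^4 - 4*x^3 - 11*x^2 + 6*x + 9) dx. Term by term:
    ∫_0^3 4*x^4 dx = 972/5;  ∫_0^3 -4*x^3 dx = -81;  ∫_0^3 -11*x^2 dx = -99;
    ∫_0^3 6*x dx = 27;  ∫_0^3 9 dx = 27.
  Sum: 972/5 − 81 − 99 + 27 + 27 = 342/5.
  ∫_0^3 u'(x)^2 dx = ∫_0^3 (16*x^2 - 8*x + 1) dx. Term by term:
    ∫_0^3 16*x^2 dx = 144;  ∫_0^3 -8*x dx = -36;  ∫_0^3 1 dx = 3.
  Sum: 144 − 36 + 3 = 111.
Adding: ||u||_{H^1}^2 = 342/5 + 111 = 897/5.


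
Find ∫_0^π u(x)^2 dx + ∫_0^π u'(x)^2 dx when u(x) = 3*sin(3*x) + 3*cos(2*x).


||u||_{H^1(0,π)}^2 = 108 + 135*π/2

u'(x) = -6*sin(2*x) + 9*cos(3*x).
Expand u² and (u')² and integrate term by term on (0, π), using: for integers n ≥ 1, ∫_0^π sin²(nx) dx = ∫_0^π cos²(nx) dx = π/2; for n ≠ n', ∫_0^π sin(nx)sin(n'x) dx = ∫_0^π cos(nx)cos(n'x) dx = 0; and by product-to-sum, ∫_0^π sin(nx)cos(n'x) dx = ½∫_0^π [sin((n+n')x) + sin((n−n')x)] dx, which is 0 when n+n' is even and 2n/(n²−n'²) when n+n' is odd (it need not vanish on (0, π)).
  u² squared terms: (3)²·∫cos(2x)² dx = 9·π/2 = 9*π/2;  (3)²·∫sin(3x)² dx = 9·π/2 = 9*π/2.
  u² cross terms: 2·(3)·(3)·∫cos(2x)·sin(3x) dx = 18·(6/5) = 108/5.
  So ∫_0^π u² dx = 9*π/2 + 9*π/2 + 108/5 = 108/5 + 9*π.
  (u')² squared terms: (-6)²·∫sin(2x)² dx = 36·π/2 = 18*π;  (9)²·∫cos(3x)² dx = 81·π/2 = 81*π/2.
  (u')² cross terms: 2·(-6)·(9)·∫sin(2x)·cos(3x) dx = -108·(-4/5) = 432/5.
  So ∫_0^π (u')² dx = 18*π + 81*π/2 + 432/5 = 432/5 + 117*π/2.
||u||_{H^1}^2 = (108/5 + 9*π) + (432/5 + 117*π/2) = 108 + 135*π/2.


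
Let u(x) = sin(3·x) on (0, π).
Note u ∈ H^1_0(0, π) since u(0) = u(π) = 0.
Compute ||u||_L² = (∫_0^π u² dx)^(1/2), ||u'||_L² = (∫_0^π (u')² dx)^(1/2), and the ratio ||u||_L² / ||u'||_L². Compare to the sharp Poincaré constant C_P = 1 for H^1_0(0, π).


||u||_L² / ||u'||_L² = 1/3 < C_P = 1.

u(x) = sin(3·x), so u'(x) = 3*cos(3*x).
Writing u(x) = A·sin(kπx/L) with A = 1 and k = 3, use ∫_0^L sin²(kπx/L) dx = L/2 and ∫_0^L cos²(kπx/L) dx = L/2.
u² = 1·sin²(3·x) and (u')² = 9·cos²(3·x), and each of sin², cos² integrates to L/2 = π/2 over (0, π).
∫_0^π u² dx = π/2, so ||u||_L² = sqrt(2)*sqrt(π)/2.
∫_0^π (u')² dx = 9*π/2, so ||u'||_L² = 3*sqrt(2)*sqrt(π)/2.
Ratio ||u||_L² / ||u'||_L² = 1/3.
Sharp Poincaré constant on H^1_0(0, π) is C_P = L/π = 1, achieved by sin(x).
This is the k = 3 harmonic; the ratio L/(kπ) is strictly less than C_P = L/π, consistent with the sharp inequality ||u||_L² ≤ C_P ||u'||_L².


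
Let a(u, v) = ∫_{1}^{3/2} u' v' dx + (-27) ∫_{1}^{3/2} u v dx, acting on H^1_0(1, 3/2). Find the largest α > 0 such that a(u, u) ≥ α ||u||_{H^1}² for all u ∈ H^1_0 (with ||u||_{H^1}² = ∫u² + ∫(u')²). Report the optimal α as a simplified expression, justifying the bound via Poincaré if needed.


α = (-27 + 4*π^2)/(1 + 4*π^2)

Coercivity of a(·,·) on H^1_0(1, 3/2) means a(u, u) ≥ α ||u||_{H^1}² for every u ∈ H^1_0.
The interval has length L = 1/2, and Poincaré/coercivity depend only on L. Here a(u, u) = ∫(u')² + (-27)·∫u².
Here c = -27 < 0 with |c| < (π/L)² = 4*π^2, so coercivity still holds. The condition a(u,u) ≥ α||u||_{H^1}² reads (1−α)∫(u')² ≥ (α−c)∫u². Any admissible α is ≤ 1 (rapidly oscillating u have ∫u²/∫(u')² → 0), and α = 1 would force 0 ≥ (1−c)∫u², impossible since c < 1; so 1−α > 0. By the sharp Poincaré inequality on H^1_0 of an interval of length L, ∫(u')² ≥ (π/L)²∫u² with equality for the first sine mode sin(π(x−x₀)/L) (x₀ the left endpoint), so the inequality holds for all u iff (1−α)(π/L)² ≥ α − c, i.e. α ≤ ((π/L)² + c)/((π/L)² + 1) = (1 + c(L/π)²)/(1 + (L/π)²). (Direct route, valid since c ≤ 0: Poincaré gives c∫u² ≥ c(L/π)²∫(u')², so a(u,u) ≥ (1 + c(L/π)²)∫(u')², while ||u||_{H^1}² ≤ (1 + (L/π)²)∫(u')²; dividing yields the same α.) With (π/L)² = 4*π^2 and c = -27, the largest admissible constant is α = ((π/L)² + c)/((π/L)² + 1).
Simplifying, α = (-27 + 4*π^2)/(1 + 4*π^2).


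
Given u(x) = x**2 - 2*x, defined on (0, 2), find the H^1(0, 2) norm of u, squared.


||u||_{H^1}^2 = 56/15

The H^1 norm (squared) on an interval (0, L) is
  ||u||_{H^1}^2 = ∫_0^L u(x)^2 dx + ∫_0^L u'(x)^2 dx.
Compute u'(x) = 2*x - 2.
Then u(x)^2 = x**4 - 4*x**3 + 4*x**2 and u'(x)^2 = 4*x**2 - 8*x + 4.
Integrate each monomial from 0 to 2 using ∫_0^2 c·x^n dx = c·2^(n+1)/(n+1):
  ∫_0^2 u(x)^2 dx = ∫_0^2 (x^4 - 4*x^3 + 4*x^2) dx. Term by term:
    ∫_0^2 x^4 dx = 32/5;  ∫_0^2 -4*x^3 dx = -16;  ∫_0^2 4*x^2 dx = 32/3.
  Sum: 32/5 − 16 + 32/3 = 16/15.
  ∫_0^2 u'(x)^2 dx = ∫_0^2 (4*x^2 - 8*x + 4) dx. Term by term:
    ∫_0^2 4*x^2 dx = 32/3;  ∫_0^2 -8*x dx = -16;  ∫_0^2 4 dx = 8.
  Sum: 32/3 − 16 + 8 = 8/3.
Adding: ||u||_{H^1}^2 = 16/15 + 8/3 = 56/15.


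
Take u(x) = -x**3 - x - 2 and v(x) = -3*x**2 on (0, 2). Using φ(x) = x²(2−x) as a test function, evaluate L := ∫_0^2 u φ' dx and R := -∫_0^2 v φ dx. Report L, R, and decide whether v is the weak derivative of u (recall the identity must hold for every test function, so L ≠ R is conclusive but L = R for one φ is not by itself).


LHS = 116/15, RHS = 32/5. No, v is not the weak derivative of u.

u(x) = -x**3 - x - 2, classical derivative u'(x) = -3*x**2 - 1.
φ(x) = x²(2−x), so φ'(x) = x*(4 - 3*x).
Note φ(0) = φ(2) = 0, so the boundary term u·φ vanishes.
LHS = ∫_0^2 u(x) φ'(x) dx = ∫_0^2 (3*x^5 - 4*x^4 + 3*x^3 + 2*x^2 - 8*x) dx. Term by term:
  ∫_0^2 3*x^5 dx = 32;  ∫_0^2 -4*x^4 dx = -128/5;  ∫_0^2 3*x^3 dx = 12;
  ∫_0^2 2*x^2 dx = 16/3;  ∫_0^2 -8*x dx = -16.
Sum: 32 − 128/5 + 12 + 16/3 − 16 = 116/15.
So LHS = 116/15.
∫_0^2 v(x) φ(x) dx = ∫_0^2 (3*x^5 - 6*x^4) dx. Term by term:
  ∫_0^2 3*x^5 dx = 32;  ∫_0^2 -6*x^4 dx = -192/5.
Sum: 32 − 192/5 = -32/5.
So RHS = -∫_0^2 v(x) φ(x) dx = 32/5.
LHS − RHS = 4/3 ≠ 0, so the identity fails.
(For a valid weak derivative the identity must hold for EVERY test function, in particular this one. The failure shows v is NOT the weak derivative of u.)
Correct weak derivative would be u'(x) = -3*x**2 - 1.


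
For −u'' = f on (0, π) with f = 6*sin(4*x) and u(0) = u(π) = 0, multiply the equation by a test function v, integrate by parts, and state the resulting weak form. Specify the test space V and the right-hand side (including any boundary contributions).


V = H^1_0(0, π) (so v(0) = v(π) = 0); weak form: ∫_0^π u'v' dx = ∫_0^π (6*sin(4*x)) v dx for all v ∈ V.

Multiply both sides by a test function v and integrate from 0 to π:
  ∫_0^π −u''(x) v(x) dx = ∫_0^π f(x) v(x) dx.
Integrate the LHS by parts once:
  ∫_0^π −u'' v dx = −[u'(x) v(x)]_0^π + ∫_0^π u'(x) v'(x) dx.
Thus ∫_0^π u'(x) v'(x) dx = ∫_0^π f(x) v(x) dx + [u'(x) v(x)]_0^π.
Choose V so that boundary terms are either known or forced to vanish.
u is Dirichlet: u(0) = u(π) = 0. Let V = H^1_0(0, π); then v(0) = v(π) = 0, and [u' v]_0^π = 0.
Weak formulation: find u (satisfying any essential BC) such that ∫_0^π u'(x) v'(x) dx = ∫_0^π f v dx for all v ∈ V.
Substituting f(x) = 6*sin(4*x), the right-hand side is ∫_0^π (6*sin(4*x)) v dx.
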